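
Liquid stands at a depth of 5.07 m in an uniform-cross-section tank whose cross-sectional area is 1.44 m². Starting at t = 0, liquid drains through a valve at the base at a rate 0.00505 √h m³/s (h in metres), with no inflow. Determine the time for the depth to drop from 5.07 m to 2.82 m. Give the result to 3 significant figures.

326 s

A dh/dt = −Q_out = −0.00505 √h.
Separate and integrate: 2(√h − √h₀) = −(0.00505/A) t.
t = 2A(√h₀ − √h)/0.00505 = 2·1.44·(√5.07 − √2.82)/0.00505
  = 2.8800 × (2.2517 − 1.6793) / 0.00505 = 326.43 s.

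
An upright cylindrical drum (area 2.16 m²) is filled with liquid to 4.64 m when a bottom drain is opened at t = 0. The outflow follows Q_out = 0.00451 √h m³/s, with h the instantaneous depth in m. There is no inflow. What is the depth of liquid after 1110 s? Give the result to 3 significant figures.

0.991 m

With no inflow, A dh/dt = −0.00451 √h.
Separate and integrate: 2(√h − √h₀) = −(0.00451/A) t.
√h = √4.64 − 0.00451·1110/(2·2.16) = 2.1541 − 1.1588 = 0.99525.
h = 0.99525² = 0.99052 m.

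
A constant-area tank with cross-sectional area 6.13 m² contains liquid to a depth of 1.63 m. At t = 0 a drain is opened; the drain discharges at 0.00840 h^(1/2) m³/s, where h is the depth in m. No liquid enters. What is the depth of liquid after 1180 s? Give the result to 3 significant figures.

0.219 m

A dh/dt = −Q_out = −0.00840 √h.
Separate and integrate: 2(√h − √h₀) = −(0.00840/A) t.
√h = √1.63 − 0.00840·1180/(2·6.13) = 1.2767 − 0.80848 = 0.46823.
h = 0.46823² = 0.21924 m.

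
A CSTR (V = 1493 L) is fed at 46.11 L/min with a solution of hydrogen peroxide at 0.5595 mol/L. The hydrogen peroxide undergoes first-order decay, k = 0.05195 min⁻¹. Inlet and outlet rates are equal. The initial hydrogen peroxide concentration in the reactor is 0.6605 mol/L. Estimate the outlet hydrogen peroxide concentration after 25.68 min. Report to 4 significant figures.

Species balance: V dC/dt = Q C_in − Q C − k V C.
This is linear with rate a = Q/V + k = 0.0828341 min⁻¹.
C_ss = Q C_in/(Q + kV) = 0.208606 mol/L; C(t) = C_ss + (C₀ − C_ss) e^(−a t).
C(25.68) = 0.208606 + (0.451894)·e^(−0.0828341·25.68) = 0.208606 + (0.451894)·0.119173 = 0.262459 mol/L.

0.2625 mol/L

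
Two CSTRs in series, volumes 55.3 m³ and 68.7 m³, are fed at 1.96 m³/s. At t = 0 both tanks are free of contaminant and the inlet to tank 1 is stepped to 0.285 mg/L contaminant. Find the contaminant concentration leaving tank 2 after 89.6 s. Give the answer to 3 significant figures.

0.221 mg/L

Time constants: τᵢ = Vᵢ/Q for each well-mixed tank.
τ₁ = 55.3/1.96 = 28.214 s; τ₂ = 68.7/1.96 = 35.051 s.
Tank 1: C₁ = C_in(1 − e^(−t/τ₁)). Tank 2 (τ₁ ≠ τ₂): C₂ = C_in[1 − (τ₁ e^(−t/τ₁) − τ₂ e^(−t/τ₂))/(τ₁ − τ₂)].
At t = 89.6: e^(−t/τ₁) = 0.041765, e^(−t/τ₂) = 0.077593.
C₂ = 0.285·[1 − (28.214·0.041765 − 35.051·0.077593)/(-6.8367)] = 0.285·0.77455 = 0.22075 mg/L.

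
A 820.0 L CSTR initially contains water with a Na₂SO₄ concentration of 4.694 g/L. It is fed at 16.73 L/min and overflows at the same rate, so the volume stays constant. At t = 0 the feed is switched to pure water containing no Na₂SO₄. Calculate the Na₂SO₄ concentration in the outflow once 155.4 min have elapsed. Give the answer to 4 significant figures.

Accumulation = in − out for the solute gives V dC/dt = Q(C_in − C).
Rewrite as dC/dt + C/τ = C_in/τ, τ = V/Q = 49.0137 min.
Solution: C(t) = C_in + (C₀ − C_in) e^(−t/τ).
C(155.4) = 0 + (4.694 − 0)·e^(−155.4/49.0137) = 0 + (4.69400)·0.0419810 = 0.197059 g/L.

0.1971 g/L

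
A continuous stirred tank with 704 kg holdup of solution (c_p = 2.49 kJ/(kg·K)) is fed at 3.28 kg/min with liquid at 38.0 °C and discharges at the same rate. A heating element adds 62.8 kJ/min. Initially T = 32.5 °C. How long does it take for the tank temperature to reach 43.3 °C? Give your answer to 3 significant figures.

367 min

M c_p dT/dt = ṁ c_p (T_in − T) + Q̇.
τ = M/ṁ = 214.63 min; T_ss = T_in + Q̇/(ṁ c_p) = 45.689 °C.
T(t) = T_ss + (T₀ − T_ss) e^(−t/τ). Set T = 43.3:
e^(−t/τ) = (43.3 − 45.689)/(32.5 − 45.689) = 0.18115
t = −214.63 · ln(0.18115) = 366.68 min.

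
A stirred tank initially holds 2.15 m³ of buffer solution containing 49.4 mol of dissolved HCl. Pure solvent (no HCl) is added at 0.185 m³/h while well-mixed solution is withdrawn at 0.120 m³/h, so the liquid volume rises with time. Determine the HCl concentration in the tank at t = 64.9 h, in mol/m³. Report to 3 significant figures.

1.04 mol/m³

Let m(t) be the amount of HCl. Volume: V(t) = V₀ + (Q_in − Q_out) t = 2.15 + 0.065000 t; V(64.9) = 6.3685 m³.
No HCl enters, so dm/dt = −Q_out · (m/V).
Separate: dm/m = −Q_out dt/V(t) ⇒ ln(m/m₀) = −(Q_out/(Q_in−Q_out)) ln(V/V₀).
m = m₀ (V₀/V)^(Q_out/(Q_in−Q_out)) = 49.4 × (2.15/6.3685)^(1.8462) = 6.6540 mol.
C = m/V = 6.6540/6.3685 = 1.0448 mol/m³.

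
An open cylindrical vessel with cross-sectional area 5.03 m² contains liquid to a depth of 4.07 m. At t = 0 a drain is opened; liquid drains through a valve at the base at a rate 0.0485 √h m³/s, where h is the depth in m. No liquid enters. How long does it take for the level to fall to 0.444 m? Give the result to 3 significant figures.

280 s

With no inflow, A dh/dt = −0.0485 √h.
∫ h^(−1/2) dh = −(0.0485/A) ∫ dt, giving 2√h = 2√h₀ − (0.0485/A) t.
t = 2A(√h₀ − √h)/0.0485 = 2·5.03·(√4.07 − √0.444)/0.0485
  = 10.060 × (2.0174 − 0.66633) / 0.0485 = 280.25 s.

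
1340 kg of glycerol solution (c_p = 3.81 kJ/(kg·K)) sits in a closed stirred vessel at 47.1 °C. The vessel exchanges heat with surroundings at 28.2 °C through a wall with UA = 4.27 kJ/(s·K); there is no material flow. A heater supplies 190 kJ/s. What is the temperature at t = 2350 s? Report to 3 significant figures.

Lumped-capacitance energy balance: M c_p dT/dt = UA(T_amb − T) + Q̇.
dT/dt = (T_ss − T)/τ with T_ss = T_amb + Q̇/UA = 28.2 + 190/4.27 = 72.696 °C, τ = M c_p/UA = 1340·3.81/4.27 = 1195.6 s.
Solution: T(t) = T_ss + (T₀ − T_ss) e^(−t/τ).
T(2350) = 72.696 + (-25.596)·0.14009 = 69.111 °C.

69.1 °C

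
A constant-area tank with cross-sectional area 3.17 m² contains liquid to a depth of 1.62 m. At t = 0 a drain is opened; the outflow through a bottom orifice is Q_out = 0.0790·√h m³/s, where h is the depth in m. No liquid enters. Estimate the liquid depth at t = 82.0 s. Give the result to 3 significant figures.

A dh/dt = −Q_out = −0.0790 √h.
∫ h^(−1/2) dh = −(0.0790/A) ∫ dt, giving 2√h = 2√h₀ − (0.0790/A) t.
√h = √1.62 − 0.0790·82.0/(2·3.17) = 1.2728 − 1.0218 = 0.25103.
h = 0.25103² = 0.063014 m.

0.0630 m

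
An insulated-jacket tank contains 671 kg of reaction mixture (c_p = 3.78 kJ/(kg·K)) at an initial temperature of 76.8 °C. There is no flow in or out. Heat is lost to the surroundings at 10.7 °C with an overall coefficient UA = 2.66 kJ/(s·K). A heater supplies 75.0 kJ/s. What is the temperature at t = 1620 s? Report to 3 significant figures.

Lumped-capacitance energy balance: M c_p dT/dt = UA(T_amb − T) + Q̇.
dT/dt = (T_ss − T)/τ with T_ss = T_amb + Q̇/UA = 10.7 + 75.0/2.66 = 38.895 °C, τ = M c_p/UA = 671·3.78/2.66 = 953.53 s.
Solution: T(t) = T_ss + (T₀ − T_ss) e^(−t/τ).
T(1620) = 38.895 + (37.905)·0.18287 = 45.827 °C.

45.8 °C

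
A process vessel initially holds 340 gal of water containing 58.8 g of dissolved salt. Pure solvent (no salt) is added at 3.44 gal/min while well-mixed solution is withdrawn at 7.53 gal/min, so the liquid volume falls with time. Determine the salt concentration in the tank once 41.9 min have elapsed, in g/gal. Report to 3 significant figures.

Total volume: dV/dt = Q_in − Q_out = -4.0900 gal/min, so V(t) = 340 − 4.0900 t and V(41.9) = 168.63 gal.
No salt enters, so dm/dt = −Q_out · (m/V).
dm/m = −Q_out dt/(V₀ − 4.0900 t); integrating gives ln(m/m₀) = −(Q_out/(Q_in−Q_out)) ln(V/V₀).
m = m₀ (V₀/V)^(Q_out/(Q_in−Q_out)) = 58.8 × (340/168.63)^(-1.8411) = 16.169 g.
C = m/V = 16.169/168.63 = 0.095885 g/gal.

0.0959 g/gal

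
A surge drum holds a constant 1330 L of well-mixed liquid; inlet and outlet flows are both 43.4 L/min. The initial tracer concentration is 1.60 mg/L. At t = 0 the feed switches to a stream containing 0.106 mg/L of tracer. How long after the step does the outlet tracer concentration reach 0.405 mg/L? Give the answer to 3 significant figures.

49.3 min

Species balance on the tank: V dC/dt = Q(C_in − C), so τ = V/Q = 30.645 min.
C(t) = C_in + (C₀ − C_in) e^(−t/τ). Set C = 0.405 and solve for t:
e^(−t/τ) = (C − C_in)/(C₀ − C_in) = (0.405 − 0.106)/(1.60 − 0.106) = 0.20013
t = −τ ln(…) = 30.645 × 1.6088 = 49.301 min.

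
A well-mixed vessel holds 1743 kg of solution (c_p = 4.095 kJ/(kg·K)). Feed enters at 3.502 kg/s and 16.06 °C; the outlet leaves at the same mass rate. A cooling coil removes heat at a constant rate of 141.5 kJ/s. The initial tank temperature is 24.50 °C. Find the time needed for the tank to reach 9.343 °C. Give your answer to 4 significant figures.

Heat balance on the well-mixed liquid: M c_p dT/dt = ṁ c_p (T_in − T) − 141.5.
τ = M/ṁ = 497.716 s; T_ss = T_in − Q̇/(ṁ c_p) = 6.19297 °C.
T(t) = T_ss + (T₀ − T_ss) e^(−t/τ). Set T = 9.343:
e^(−t/τ) = (9.343 − 6.19297)/(24.50 − 6.19297) = 0.172067
t = −497.716 · ln(0.172067) = 875.916 s.

875.9 s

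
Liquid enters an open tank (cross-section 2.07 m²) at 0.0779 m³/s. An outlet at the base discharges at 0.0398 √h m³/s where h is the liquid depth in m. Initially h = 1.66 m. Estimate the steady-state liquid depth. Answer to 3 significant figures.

Level balance: A dh/dt = 0.0779 − 0.0398 √h. Setting dh/dt = 0:
Q_in = 0.0398 √h_ss ⇒ √h_ss = 0.0779/0.0398 = 1.9573.
h_ss = 1.9573² = 3.8310 m. (Since h₀ = 1.66 m < h_ss, the level will rise toward this value.)

3.83 m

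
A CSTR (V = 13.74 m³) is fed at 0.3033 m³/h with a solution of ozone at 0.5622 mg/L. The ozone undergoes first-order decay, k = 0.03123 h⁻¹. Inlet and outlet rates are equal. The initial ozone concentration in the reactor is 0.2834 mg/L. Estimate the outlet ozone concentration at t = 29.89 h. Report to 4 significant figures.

0.2431 mg/L

Species balance: V dC/dt = Q C_in − Q C − k V C.
dC/dt = (Q/V) C_in − (Q/V + k) C; effective rate a = Q/V + k = 0.0220742 + 0.03123 = 0.0533042 h⁻¹.
C_ss = Q C_in/(Q + kV) = 0.232817 mg/L; C(t) = C_ss + (C₀ − C_ss) e^(−a t).
C(29.89) = 0.232817 + (0.0505829)·e^(−0.0533042·29.89) = 0.232817 + (0.0505829)·0.203261 = 0.243099 mg/L.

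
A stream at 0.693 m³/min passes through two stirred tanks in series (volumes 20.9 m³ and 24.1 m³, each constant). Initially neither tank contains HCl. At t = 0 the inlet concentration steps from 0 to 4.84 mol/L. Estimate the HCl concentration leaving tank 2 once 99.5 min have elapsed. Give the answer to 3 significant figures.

3.92 mol/L

Time constants: τᵢ = Vᵢ/Q for each well-mixed tank.
τ₁ = 20.9/0.693 = 30.159 min; τ₂ = 24.1/0.693 = 34.776 min.
Solving the cascade with C₁(0)=C₂(0)=0 gives C₂(t) = C_in[1 − (τ₁ e^(−t/τ₁) − τ₂ e^(−t/τ₂))/(τ₁ − τ₂)].
At t = 99.5: e^(−t/τ₁) = 0.036912, e^(−t/τ₂) = 0.057203.
C₂ = 4.84·[1 − (30.159·0.036912 − 34.776·0.057203)/(-4.6176)] = 4.84·0.81027 = 3.9217 mol/L.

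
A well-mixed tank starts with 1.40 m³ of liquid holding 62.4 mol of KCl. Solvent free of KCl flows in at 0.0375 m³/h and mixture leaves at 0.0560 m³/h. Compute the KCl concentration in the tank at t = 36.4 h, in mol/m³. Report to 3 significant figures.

11.8 mol/m³

Total volume: dV/dt = Q_in − Q_out = -0.018500 m³/h, so V(t) = 1.40 − 0.018500 t and V(36.4) = 0.72660 m³.
Species balance (pure solvent in): dm/dt = −Q_out · m/V(t).
Separate: dm/m = −Q_out dt/V(t) ⇒ ln(m/m₀) = −(Q_out/(Q_in−Q_out)) ln(V/V₀).
m = m₀ (V₀/V)^(Q_out/(Q_in−Q_out)) = 62.4 × (1.40/0.72660)^(-3.0270) = 8.5702 mol.
C = m/V = 8.5702/0.72660 = 11.795 mol/m³.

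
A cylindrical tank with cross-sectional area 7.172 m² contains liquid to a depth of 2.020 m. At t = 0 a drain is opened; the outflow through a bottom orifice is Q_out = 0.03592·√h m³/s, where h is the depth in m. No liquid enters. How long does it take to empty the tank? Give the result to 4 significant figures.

A dh/dt = −Q_out = −0.03592 √h.
Separate and integrate: 2(√h − √h₀) = −(0.03592/A) t.
Tank is empty when √h = 0: t_empty = 2A√h₀/0.03592.
t_empty = 2·7.172·√2.020/0.03592 = 14.3440·1.42127/0.03592 = 567.557 s.

567.6 s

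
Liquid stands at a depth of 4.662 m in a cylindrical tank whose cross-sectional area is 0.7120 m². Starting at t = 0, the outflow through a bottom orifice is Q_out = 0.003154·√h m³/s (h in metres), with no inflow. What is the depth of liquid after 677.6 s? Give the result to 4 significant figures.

With no inflow, A dh/dt = −0.003154 √h.
This is separable: 2 d(√h)/dt = −0.003154/A, so √h = √h₀ − (0.003154/(2A)) t.
√h = √4.662 − 0.003154·677.6/(2·0.7120) = 2.15917 − 1.50081 = 0.658359.
h = 0.658359² = 0.433436 m.

0.4334 m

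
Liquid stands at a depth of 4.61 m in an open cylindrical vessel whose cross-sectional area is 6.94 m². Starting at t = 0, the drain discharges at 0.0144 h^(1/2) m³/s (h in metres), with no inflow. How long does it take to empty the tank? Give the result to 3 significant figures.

With no inflow, A dh/dt = −0.0144 √h.
This is separable: 2 d(√h)/dt = −0.0144/A, so √h = √h₀ − (0.0144/(2A)) t.
Tank is empty when √h = 0: t_empty = 2A√h₀/0.0144.
t_empty = 2·6.94·√4.61/0.0144 = 13.880·2.1471/0.0144 = 2069.6 s.

2070 s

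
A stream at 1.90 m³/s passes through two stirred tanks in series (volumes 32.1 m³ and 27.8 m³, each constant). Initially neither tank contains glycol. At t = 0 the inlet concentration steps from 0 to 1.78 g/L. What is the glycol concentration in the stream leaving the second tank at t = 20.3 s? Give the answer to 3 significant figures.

Each tank obeys Vᵢ dCᵢ/dt = Q(Cᵢ₋₁ − Cᵢ), so τᵢ = Vᵢ/Q.
τ₁ = 32.1/1.90 = 16.895 s; τ₂ = 27.8/1.90 = 14.632 s.
Tank 1: C₁ = C_in(1 − e^(−t/τ₁)). Tank 2 (τ₁ ≠ τ₂): C₂ = C_in[1 − (τ₁ e^(−t/τ₁) − τ₂ e^(−t/τ₂))/(τ₁ − τ₂)].
At t = 20.3: e^(−t/τ₁) = 0.30073, e^(−t/τ₂) = 0.24972.
C₂ = 1.78·[1 − (16.895·0.30073 − 14.632·0.24972)/(2.2632)] = 1.78·0.36953 = 0.65776 g/L.

0.658 g/L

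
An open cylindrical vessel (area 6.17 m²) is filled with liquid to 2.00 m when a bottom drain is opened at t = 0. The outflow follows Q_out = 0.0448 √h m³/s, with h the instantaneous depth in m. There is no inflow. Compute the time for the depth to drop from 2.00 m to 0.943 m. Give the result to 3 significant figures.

With no inflow, A dh/dt = −0.0448 √h.
This is separable: 2 d(√h)/dt = −0.0448/A, so √h = √h₀ − (0.0448/(2A)) t.
t = 2A(√h₀ − √h)/0.0448 = 2·6.17·(√2.00 − √0.943)/0.0448
  = 12.340 × (1.4142 − 0.97108) / 0.0448 = 122.06 s.

122 s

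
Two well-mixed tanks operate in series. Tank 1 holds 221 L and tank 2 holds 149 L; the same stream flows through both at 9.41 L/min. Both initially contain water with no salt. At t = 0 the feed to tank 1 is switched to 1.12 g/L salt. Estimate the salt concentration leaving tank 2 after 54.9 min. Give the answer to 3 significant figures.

0.860 g/L

Each tank obeys Vᵢ dCᵢ/dt = Q(Cᵢ₋₁ − Cᵢ), so τᵢ = Vᵢ/Q.
τ₁ = 221/9.41 = 23.486 min; τ₂ = 149/9.41 = 15.834 min.
Tank 1: C₁ = C_in(1 − e^(−t/τ₁)). Tank 2 (τ₁ ≠ τ₂): C₂ = C_in[1 − (τ₁ e^(−t/τ₁) − τ₂ e^(−t/τ₂))/(τ₁ − τ₂)].
At t = 54.9: e^(−t/τ₁) = 0.096559, e^(−t/τ₂) = 0.031205.
C₂ = 1.12·[1 − (23.486·0.096559 − 15.834·0.031205)/(7.6514)] = 1.12·0.76819 = 0.86038 g/L.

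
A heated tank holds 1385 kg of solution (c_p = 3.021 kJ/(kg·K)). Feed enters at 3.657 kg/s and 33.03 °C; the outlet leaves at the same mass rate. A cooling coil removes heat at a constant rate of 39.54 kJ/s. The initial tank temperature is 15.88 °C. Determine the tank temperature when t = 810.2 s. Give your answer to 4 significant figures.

Heat balance on the well-mixed liquid: M c_p dT/dt = ṁ c_p (T_in − T) − 39.54.
τ = M/ṁ = 378.726 s; T_ss = T_in − Q̇/(ṁ c_p) = 33.03 − 39.54/(3.657·3.021) = 29.4510 °C.
Solution: T(t) = T_ss + (T₀ − T_ss) e^(−t/τ).
T(810.2) = 29.4510 + (-13.5710)·e^(−810.2/378.726) = 29.4510 + (-13.5710)·0.117740 = 27.8532 °C.

27.85 °C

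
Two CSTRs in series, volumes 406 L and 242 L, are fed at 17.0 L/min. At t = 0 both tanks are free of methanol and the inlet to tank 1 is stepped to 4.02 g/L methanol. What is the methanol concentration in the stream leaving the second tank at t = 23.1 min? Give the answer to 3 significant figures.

1.41 g/L

Each tank obeys Vᵢ dCᵢ/dt = Q(Cᵢ₋₁ − Cᵢ), so τᵢ = Vᵢ/Q.
τ₁ = 406/17.0 = 23.882 min; τ₂ = 242/17.0 = 14.235 min.
Tank 1: C₁ = C_in(1 − e^(−t/τ₁)). Tank 2 (τ₁ ≠ τ₂): C₂ = C_in[1 − (τ₁ e^(−t/τ₁) − τ₂ e^(−t/τ₂))/(τ₁ − τ₂)].
At t = 23.1: e^(−t/τ₁) = 0.38013, e^(−t/τ₂) = 0.19736.
C₂ = 4.02·[1 − (23.882·0.38013 − 14.235·0.19736)/(9.6471)] = 4.02·0.35017 = 1.4077 g/L.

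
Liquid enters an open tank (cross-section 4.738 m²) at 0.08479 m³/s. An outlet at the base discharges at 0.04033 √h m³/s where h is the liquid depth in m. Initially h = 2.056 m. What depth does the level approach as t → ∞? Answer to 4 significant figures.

Unsteady balance on liquid volume: A dh/dt = Q_in − 0.04033 √h. At steady state dh/dt = 0:
Q_in = 0.04033 √h_ss ⇒ √h_ss = 0.08479/0.04033 = 2.10241.
h_ss = 2.10241² = 4.42011 m. (Since h₀ = 2.056 m < h_ss, the level will rise toward this value.)

4.420 m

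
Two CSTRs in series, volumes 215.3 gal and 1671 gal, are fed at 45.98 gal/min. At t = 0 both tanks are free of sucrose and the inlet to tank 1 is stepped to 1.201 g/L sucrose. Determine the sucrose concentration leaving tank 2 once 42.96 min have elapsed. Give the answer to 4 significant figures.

Time constants: τᵢ = Vᵢ/Q for each well-mixed tank.
τ₁ = 215.3/45.98 = 4.68247 min; τ₂ = 1671/45.98 = 36.3419 min.
Solving the cascade with C₁(0)=C₂(0)=0 gives C₂(t) = C_in[1 − (τ₁ e^(−t/τ₁) − τ₂ e^(−t/τ₂))/(τ₁ − τ₂)].
At t = 42.96: e^(−t/τ₁) = 0.000103634, e^(−t/τ₂) = 0.306632.
C₂ = 1.201·[1 − (4.68247·0.000103634 − 36.3419·0.306632)/(-31.6594)] = 1.201·0.648032 = 0.778287 g/L.

0.7783 g/L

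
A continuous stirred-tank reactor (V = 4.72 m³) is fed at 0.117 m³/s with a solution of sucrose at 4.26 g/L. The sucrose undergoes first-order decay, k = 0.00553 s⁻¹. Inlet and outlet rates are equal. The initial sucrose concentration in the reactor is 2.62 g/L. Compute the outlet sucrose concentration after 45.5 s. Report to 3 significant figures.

V dC/dt = Q(C_in − C) − k V C.
dC/dt = (Q/V) C_in − (Q/V + k) C; effective rate a = Q/V + k = 0.024788 + 0.00553 = 0.030318 s⁻¹.
C_ss = Q C_in/(Q + kV) = 3.4830 g/L; C(t) = C_ss + (C₀ − C_ss) e^(−a t).
C(45.5) = 3.4830 + (-0.86298)·e^(−0.030318·45.5) = 3.4830 + (-0.86298)·0.25171 = 3.2658 g/L.

3.27 g/L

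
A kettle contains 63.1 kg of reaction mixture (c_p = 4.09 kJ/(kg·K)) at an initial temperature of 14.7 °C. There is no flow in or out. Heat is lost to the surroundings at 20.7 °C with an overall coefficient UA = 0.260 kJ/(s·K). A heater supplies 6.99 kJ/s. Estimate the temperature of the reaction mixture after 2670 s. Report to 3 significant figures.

Lumped-capacitance energy balance: M c_p dT/dt = UA(T_amb − T) + Q̇.
dT/dt = (T_ss − T)/τ with T_ss = T_amb + Q̇/UA = 20.7 + 6.99/0.260 = 47.585 °C, τ = M c_p/UA = 63.1·4.09/0.260 = 992.61 s.
Integrating: T(t) = T_ss + (T₀ − T_ss) e^(−t/τ).
T(2670) = 47.585 + (-32.885)·0.067889 = 45.352 °C.

45.4 °C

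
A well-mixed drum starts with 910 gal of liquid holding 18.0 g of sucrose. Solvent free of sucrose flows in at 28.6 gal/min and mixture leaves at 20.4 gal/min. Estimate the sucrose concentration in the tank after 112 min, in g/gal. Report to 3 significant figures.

0.00174 g/gal

Total volume: dV/dt = Q_in − Q_out = 8.2000 gal/min, so V(t) = 910 + 8.2000 t and V(112) = 1828.4 gal.
Species balance (pure solvent in): dm/dt = −Q_out · m/V(t).
dm/m = −Q_out dt/(V₀ + 8.2000 t); integrating gives ln(m/m₀) = −(Q_out/(Q_in−Q_out)) ln(V/V₀).
m = m₀ (V₀/V)^(Q_out/(Q_in−Q_out)) = 18.0 × (910/1828.4)^(2.4878) = 3.1724 g.
C = m/V = 3.1724/1828.4 = 0.0017351 g/gal.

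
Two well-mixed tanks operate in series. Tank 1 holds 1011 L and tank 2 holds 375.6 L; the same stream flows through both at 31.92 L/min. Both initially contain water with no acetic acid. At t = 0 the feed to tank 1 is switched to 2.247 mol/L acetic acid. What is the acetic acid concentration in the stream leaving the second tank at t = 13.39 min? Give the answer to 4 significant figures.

Species balance on tank i: dCᵢ/dt = (Cᵢ₋₁ − Cᵢ)/τᵢ with τᵢ = Vᵢ/Q.
τ₁ = 1011/31.92 = 31.6729 min; τ₂ = 375.6/31.92 = 11.7669 min.
Tank 1: C₁ = C_in(1 − e^(−t/τ₁)). Tank 2 (τ₁ ≠ τ₂): C₂ = C_in[1 − (τ₁ e^(−t/τ₁) − τ₂ e^(−t/τ₂))/(τ₁ − τ₂)].
At t = 13.39: e^(−t/τ₁) = 0.655237, e^(−t/τ₂) = 0.320480.
C₂ = 2.247·[1 − (31.6729·0.655237 − 11.7669·0.320480)/(19.9060)] = 2.247·0.146880 = 0.330040 mol/L.

0.3300 mol/L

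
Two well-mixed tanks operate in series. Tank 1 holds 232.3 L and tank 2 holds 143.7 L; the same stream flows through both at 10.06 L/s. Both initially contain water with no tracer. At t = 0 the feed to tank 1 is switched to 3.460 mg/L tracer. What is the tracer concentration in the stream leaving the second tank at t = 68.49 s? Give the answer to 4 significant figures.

Each tank obeys Vᵢ dCᵢ/dt = Q(Cᵢ₋₁ − Cᵢ), so τᵢ = Vᵢ/Q.
τ₁ = 232.3/10.06 = 23.0915 s; τ₂ = 143.7/10.06 = 14.2843 s.
Tank 1: C₁ = C_in(1 − e^(−t/τ₁)). Tank 2 (τ₁ ≠ τ₂): C₂ = C_in[1 − (τ₁ e^(−t/τ₁) − τ₂ e^(−t/τ₂))/(τ₁ − τ₂)].
At t = 68.49: e^(−t/τ₁) = 0.0515072, e^(−t/τ₂) = 0.00827285.
C₂ = 3.460·[1 − (23.0915·0.0515072 − 14.2843·0.00827285)/(8.80716)] = 3.460·0.878371 = 3.03916 mg/L.

3.039 mg/L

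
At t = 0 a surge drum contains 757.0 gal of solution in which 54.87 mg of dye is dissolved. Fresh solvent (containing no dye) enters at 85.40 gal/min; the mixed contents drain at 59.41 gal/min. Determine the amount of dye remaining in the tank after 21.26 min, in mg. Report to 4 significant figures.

Let m(t) be the amount of dye. Volume: V(t) = V₀ + (Q_in − Q_out) t = 757.0 + 25.9900 t; V(21.26) = 1309.55 gal.
Species balance (pure solvent in): dm/dt = −Q_out · m/V(t).
Separate: dm/m = −Q_out dt/V(t) ⇒ ln(m/m₀) = −(Q_out/(Q_in−Q_out)) ln(V/V₀).
m = m₀ (V₀/V)^(Q_out/(Q_in−Q_out)) = 54.87 × (757.0/1309.55)^(2.28588) = 15.6761 mg.

15.68 mg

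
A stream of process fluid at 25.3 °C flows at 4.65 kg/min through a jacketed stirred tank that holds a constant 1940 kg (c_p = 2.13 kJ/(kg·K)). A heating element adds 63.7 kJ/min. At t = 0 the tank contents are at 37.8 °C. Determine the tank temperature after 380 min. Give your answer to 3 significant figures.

34.2 °C

M c_p dT/dt = ṁ c_p (T_in − T) + Q̇.
Rearrange: dT/dt = (T_ss − T)/τ with τ = M/ṁ = 417.20 min and T_ss = T_in + Q̇/(ṁ c_p) = 31.731 °C.
This is linear first-order; T(t) = T_ss + (T₀ − T_ss) e^(−t/τ).
T(380) = 31.731 + (6.0686)·e^(−380/417.20) = 31.731 + (6.0686)·0.40219 = 34.172 °C.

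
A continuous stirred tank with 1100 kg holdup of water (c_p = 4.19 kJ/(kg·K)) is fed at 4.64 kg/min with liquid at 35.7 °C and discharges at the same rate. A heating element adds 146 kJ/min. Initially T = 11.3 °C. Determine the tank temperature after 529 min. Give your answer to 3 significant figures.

First-law balance (no shaft work): M c_p dT/dt = ṁ c_p (T_in − T) + 146.
τ = M/ṁ = 237.07 min; T_ss = T_in + Q̇/(ṁ c_p) = 35.7 + 146/(4.64·4.19) = 43.210 °C.
Integrating: T(t) = T_ss + (T₀ − T_ss) e^(−t/τ).
T(529) = 43.210 + (-31.910)·e^(−529/237.07) = 43.210 + (-31.910)·0.10738 = 39.783 °C.

39.8 °C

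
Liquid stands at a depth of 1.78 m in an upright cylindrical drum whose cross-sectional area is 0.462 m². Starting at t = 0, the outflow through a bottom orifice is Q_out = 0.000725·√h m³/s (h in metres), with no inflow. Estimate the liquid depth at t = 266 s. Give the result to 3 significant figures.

1.27 m

A dh/dt = −Q_out = −0.000725 √h.
Separate and integrate: 2(√h − √h₀) = −(0.000725/A) t.
√h = √1.78 − 0.000725·266/(2·0.462) = 1.3342 − 0.20871 = 1.1255.
h = 1.1255² = 1.2666 m.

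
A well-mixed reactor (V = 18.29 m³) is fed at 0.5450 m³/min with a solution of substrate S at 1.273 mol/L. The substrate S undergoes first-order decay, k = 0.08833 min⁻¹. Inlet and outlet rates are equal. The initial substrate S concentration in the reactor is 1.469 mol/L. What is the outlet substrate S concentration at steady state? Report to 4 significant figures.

Species balance: V dC/dt = Q C_in − Q C − k V C.
Steady state (dC/dt = 0): C_ss = Q C_in/(Q + kV) = C_in/(1 + kV/Q).
C_ss = 0.5450·1.273/(0.5450 + 0.08833·18.29) = 0.693785/2.16056 = 0.321114 mol/L.

0.3211 mol/L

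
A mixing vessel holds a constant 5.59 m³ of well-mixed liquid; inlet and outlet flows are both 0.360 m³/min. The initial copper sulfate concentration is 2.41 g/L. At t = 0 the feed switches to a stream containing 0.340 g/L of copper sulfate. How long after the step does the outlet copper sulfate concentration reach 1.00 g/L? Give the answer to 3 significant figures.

17.7 min

Unsteady species balance (constant V, well mixed): V dC/dt = Q(C_in − C), so τ = V/Q = 15.528 min.
C(t) = C_in + (C₀ − C_in) e^(−t/τ). Set C = 1.00 and solve for t:
e^(−t/τ) = (C − C_in)/(C₀ − C_in) = (1.00 − 0.340)/(2.41 − 0.340) = 0.31884
t = −τ ln(…) = 15.528 × 1.1431 = 17.749 min.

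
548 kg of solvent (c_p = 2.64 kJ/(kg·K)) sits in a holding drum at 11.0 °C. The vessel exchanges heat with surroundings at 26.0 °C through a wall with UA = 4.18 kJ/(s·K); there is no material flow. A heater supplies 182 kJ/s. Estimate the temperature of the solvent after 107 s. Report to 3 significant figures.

M c_p dT/dt = −UA(T − T_amb) + Q̇.
dT/dt = (T_ss − T)/τ with T_ss = T_amb + Q̇/UA = 26.0 + 182/4.18 = 69.541 °C, τ = M c_p/UA = 548·2.64/4.18 = 346.11 s.
Solution: T(t) = T_ss + (T₀ − T_ss) e^(−t/τ).
T(107) = 69.541 + (-58.541)·0.73407 = 26.568 °C.

26.6 °C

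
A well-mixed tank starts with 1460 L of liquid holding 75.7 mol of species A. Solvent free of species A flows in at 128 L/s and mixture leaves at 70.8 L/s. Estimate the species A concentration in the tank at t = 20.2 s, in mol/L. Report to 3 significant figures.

Total volume: dV/dt = Q_in − Q_out = 57.200 L/s, so V(t) = 1460 + 57.200 t and V(20.2) = 2615.4 L.
No species A enters, so dm/dt = −Q_out · (m/V).
dm/m = −Q_out dt/(V₀ + 57.200 t); integrating gives ln(m/m₀) = −(Q_out/(Q_in−Q_out)) ln(V/V₀).
m = m₀ (V₀/V)^(Q_out/(Q_in−Q_out)) = 75.7 × (1460/2615.4)^(1.2378) = 36.788 mol.
C = m/V = 36.788/2615.4 = 0.014066 mol/L.

0.0141 mol/L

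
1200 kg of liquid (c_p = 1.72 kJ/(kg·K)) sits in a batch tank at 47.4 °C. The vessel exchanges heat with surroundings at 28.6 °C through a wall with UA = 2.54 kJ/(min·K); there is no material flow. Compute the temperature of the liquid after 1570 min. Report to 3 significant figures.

Lumped-capacitance energy balance: M c_p dT/dt = UA(T_amb − T).
dT/dt = (T_ss − T)/τ with T_ss = T_amb = 28.600 °C, τ = M c_p/UA = 1200·1.72/2.54 = 812.60 min.
T approaches T_ss exponentially: T(t) = T_ss + (T₀ − T_ss) e^(−t/τ).
T(1570) = 28.600 + (18.800)·0.14485 = 31.323 °C.

31.3 °C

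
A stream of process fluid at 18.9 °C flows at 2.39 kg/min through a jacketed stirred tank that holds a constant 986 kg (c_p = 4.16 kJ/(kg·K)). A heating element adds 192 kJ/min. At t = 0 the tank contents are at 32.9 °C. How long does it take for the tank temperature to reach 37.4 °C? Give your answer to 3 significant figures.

775 min

M c_p dT/dt = ṁ c_p (T_in − T) + Q̇.
τ = M/ṁ = 412.55 min; T_ss = T_in + Q̇/(ṁ c_p) = 38.211 °C.
T(t) = T_ss + (T₀ − T_ss) e^(−t/τ). Set T = 37.4:
e^(−t/τ) = (37.4 − 38.211)/(32.9 − 38.211) = 0.15274
t = −412.55 · ln(0.15274) = 775.20 min.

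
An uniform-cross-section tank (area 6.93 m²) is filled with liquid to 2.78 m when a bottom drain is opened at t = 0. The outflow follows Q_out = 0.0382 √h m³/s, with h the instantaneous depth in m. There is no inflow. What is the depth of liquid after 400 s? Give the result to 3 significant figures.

Mass balance (ρ constant): A dh/dt = −0.0382 √h.
This is separable: 2 d(√h)/dt = −0.0382/A, so √h = √h₀ − (0.0382/(2A)) t.
√h = √2.78 − 0.0382·400/(2·6.93) = 1.6673 − 1.1025 = 0.56488.
h = 0.56488² = 0.31909 m.

0.319 m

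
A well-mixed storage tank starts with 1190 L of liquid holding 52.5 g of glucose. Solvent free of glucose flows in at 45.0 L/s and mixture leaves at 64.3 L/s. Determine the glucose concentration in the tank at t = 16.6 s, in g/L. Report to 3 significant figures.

Total volume: dV/dt = Q_in − Q_out = -19.300 L/s, so V(t) = 1190 − 19.300 t and V(16.6) = 869.62 L.
Species balance (pure solvent in): dm/dt = −Q_out · m/V(t).
dm/m = −Q_out dt/(V₀ − 19.300 t); integrating gives ln(m/m₀) = −(Q_out/(Q_in−Q_out)) ln(V/V₀).
m = m₀ (V₀/V)^(Q_out/(Q_in−Q_out)) = 52.5 × (1190/869.62)^(-3.3316) = 18.464 g.
C = m/V = 18.464/869.62 = 0.021233 g/L.

0.0212 g/L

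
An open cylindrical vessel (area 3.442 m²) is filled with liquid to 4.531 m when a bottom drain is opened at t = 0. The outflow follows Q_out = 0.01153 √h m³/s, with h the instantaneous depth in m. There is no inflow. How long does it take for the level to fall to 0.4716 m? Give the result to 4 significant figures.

A dh/dt = −Q_out = −0.01153 √h.
This is separable: 2 d(√h)/dt = −0.01153/A, so √h = √h₀ − (0.01153/(2A)) t.
t = 2A(√h₀ − √h)/0.01153 = 2·3.442·(√4.531 − √0.4716)/0.01153
  = 6.88400 × (2.12861 − 0.686731) / 0.01153 = 860.878 s.

860.9 s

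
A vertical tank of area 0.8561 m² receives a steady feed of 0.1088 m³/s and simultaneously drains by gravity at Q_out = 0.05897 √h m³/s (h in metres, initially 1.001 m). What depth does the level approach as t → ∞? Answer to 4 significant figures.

3.404 m

Level balance: A dh/dt = 0.1088 − 0.05897 √h. Setting dh/dt = 0:
Q_in = 0.05897 √h_ss ⇒ √h_ss = 0.1088/0.05897 = 1.84501.
h_ss = 1.84501² = 3.40405 m. (Since h₀ = 1.001 m < h_ss, the level will rise toward this value.)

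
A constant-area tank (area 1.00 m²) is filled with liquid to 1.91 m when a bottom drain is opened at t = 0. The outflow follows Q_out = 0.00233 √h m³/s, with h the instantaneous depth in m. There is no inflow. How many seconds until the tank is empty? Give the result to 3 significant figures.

1190 s

With no inflow, A dh/dt = −0.00233 √h.
Separate and integrate: 2(√h − √h₀) = −(0.00233/A) t.
Tank is empty when √h = 0: t_empty = 2A√h₀/0.00233.
t_empty = 2·1.00·√1.91/0.00233 = 2.0000·1.3820/0.00233 = 1186.3 s.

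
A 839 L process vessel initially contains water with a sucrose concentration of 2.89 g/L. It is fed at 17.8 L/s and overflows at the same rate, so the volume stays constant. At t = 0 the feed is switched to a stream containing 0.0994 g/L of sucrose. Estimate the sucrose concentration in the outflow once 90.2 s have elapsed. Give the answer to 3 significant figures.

Accumulation = in − out for the solute gives V dC/dt = Q(C_in − C).
Time constant τ = V/Q = 839/17.8 = 47.135 s.
C approaches C_in exponentially: C(t) = C_in + (C₀ − C_in) e^(−t/τ).
C(90.2) = 0.0994 + (2.89 − 0.0994)·e^(−90.2/47.135) = 0.0994 + (2.7906)·0.14754 = 0.51112 g/L.

0.511 g/L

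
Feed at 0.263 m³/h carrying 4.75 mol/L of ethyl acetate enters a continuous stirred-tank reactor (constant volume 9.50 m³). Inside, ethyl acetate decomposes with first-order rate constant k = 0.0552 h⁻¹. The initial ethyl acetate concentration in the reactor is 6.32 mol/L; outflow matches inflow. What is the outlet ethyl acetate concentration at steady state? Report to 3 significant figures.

1.59 mol/L

Species balance: V dC/dt = Q C_in − Q C − k V C.
Steady state (dC/dt = 0): C_ss = Q C_in/(Q + kV) = C_in/(1 + kV/Q).
C_ss = 0.263·4.75/(0.263 + 0.0552·9.50) = 1.2492/0.78740 = 1.5866 mol/L.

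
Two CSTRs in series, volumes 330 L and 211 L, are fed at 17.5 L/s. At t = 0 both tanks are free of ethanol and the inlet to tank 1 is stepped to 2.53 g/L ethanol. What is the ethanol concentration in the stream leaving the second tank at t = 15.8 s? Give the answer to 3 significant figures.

Each tank obeys Vᵢ dCᵢ/dt = Q(Cᵢ₋₁ − Cᵢ), so τᵢ = Vᵢ/Q.
τ₁ = 330/17.5 = 18.857 s; τ₂ = 211/17.5 = 12.057 s.
Tank 1: C₁ = C_in(1 − e^(−t/τ₁)). Tank 2 (τ₁ ≠ τ₂): C₂ = C_in[1 − (τ₁ e^(−t/τ₁) − τ₂ e^(−t/τ₂))/(τ₁ − τ₂)].
At t = 15.8: e^(−t/τ₁) = 0.43263, e^(−t/τ₂) = 0.26970.
C₂ = 2.53·[1 − (18.857·0.43263 − 12.057·0.26970)/(6.8000)] = 2.53·0.27849 = 0.70459 g/L.

0.705 g/L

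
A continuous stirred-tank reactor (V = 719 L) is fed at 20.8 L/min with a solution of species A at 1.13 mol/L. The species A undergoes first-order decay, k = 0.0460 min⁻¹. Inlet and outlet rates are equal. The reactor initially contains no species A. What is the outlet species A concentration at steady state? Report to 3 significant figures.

0.436 mol/L

Species balance: V dC/dt = Q C_in − Q C − k V C.
Steady state (dC/dt = 0): C_ss = Q C_in/(Q + kV) = C_in/(1 + kV/Q).
C_ss = 20.8·1.13/(20.8 + 0.0460·719) = 23.504/53.874 = 0.43628 mol/L.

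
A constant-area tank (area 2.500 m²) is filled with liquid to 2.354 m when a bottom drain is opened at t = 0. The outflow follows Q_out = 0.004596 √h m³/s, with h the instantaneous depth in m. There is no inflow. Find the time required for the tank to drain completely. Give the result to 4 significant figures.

With no inflow, A dh/dt = −0.004596 √h.
This is separable: 2 d(√h)/dt = −0.004596/A, so √h = √h₀ − (0.004596/(2A)) t.
Set h = 0: 2√h₀ = (0.004596/A) t_empty ⇒ t_empty = 2A√h₀/0.004596.
t_empty = 2·2.500·√2.354/0.004596 = 5.00000·1.53428/0.004596 = 1669.14 s.

1669 s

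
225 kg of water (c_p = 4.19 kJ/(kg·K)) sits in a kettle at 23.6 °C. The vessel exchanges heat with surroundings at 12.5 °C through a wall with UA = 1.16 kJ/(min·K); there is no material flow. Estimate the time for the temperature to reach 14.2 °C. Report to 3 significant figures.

1520 min

M c_p dT/dt = −UA(T − T_amb).
τ = M c_p/UA = 812.72 min; T_ss = T_amb = 12.500 °C.
T(t) = T_ss + (T₀ − T_ss)e^(−t/τ); set T = 14.2:
t = −τ ln[(T − T_ss)/(T₀ − T_ss)] = −812.72 · ln(0.15315) = 1524.9 min.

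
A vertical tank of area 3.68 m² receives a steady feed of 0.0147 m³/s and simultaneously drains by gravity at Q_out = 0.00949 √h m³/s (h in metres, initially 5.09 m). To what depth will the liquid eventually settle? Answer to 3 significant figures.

2.40 m

Level balance: A dh/dt = 0.0147 − 0.00949 √h. Setting dh/dt = 0:
Q_in = 0.00949 √h_ss ⇒ √h_ss = 0.0147/0.00949 = 1.5490.
h_ss = 1.5490² = 2.3994 m. (Since h₀ = 5.09 m > h_ss, the level will fall toward this value.)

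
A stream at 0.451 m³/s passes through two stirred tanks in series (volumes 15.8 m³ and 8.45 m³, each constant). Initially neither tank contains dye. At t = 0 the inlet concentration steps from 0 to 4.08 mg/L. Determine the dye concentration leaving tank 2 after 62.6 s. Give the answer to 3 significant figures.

2.78 mg/L

Species balance on tank i: dCᵢ/dt = (Cᵢ₋₁ − Cᵢ)/τᵢ with τᵢ = Vᵢ/Q.
τ₁ = 15.8/0.451 = 35.033 s; τ₂ = 8.45/0.451 = 18.736 s.
Solving the cascade with C₁(0)=C₂(0)=0 gives C₂(t) = C_in[1 − (τ₁ e^(−t/τ₁) − τ₂ e^(−t/τ₂))/(τ₁ − τ₂)].
At t = 62.6: e^(−t/τ₁) = 0.16748, e^(−t/τ₂) = 0.035397.
C₂ = 4.08·[1 − (35.033·0.16748 − 18.736·0.035397)/(16.297)] = 4.08·0.68066 = 2.7771 mg/L.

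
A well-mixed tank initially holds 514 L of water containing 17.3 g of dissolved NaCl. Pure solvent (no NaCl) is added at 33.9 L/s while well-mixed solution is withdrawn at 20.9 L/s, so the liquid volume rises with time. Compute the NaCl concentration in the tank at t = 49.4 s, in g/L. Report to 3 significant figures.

Total volume: dV/dt = Q_in − Q_out = 13.000 L/s, so V(t) = 514 + 13.000 t and V(49.4) = 1156.2 L.
Species balance (pure solvent in): dm/dt = −Q_out · m/V(t).
Separate: dm/m = −Q_out dt/V(t) ⇒ ln(m/m₀) = −(Q_out/(Q_in−Q_out)) ln(V/V₀).
m = m₀ (V₀/V)^(Q_out/(Q_in−Q_out)) = 17.3 × (514/1156.2)^(1.6077) = 4.6992 g.
C = m/V = 4.6992/1156.2 = 0.0040644 g/L.

0.00406 g/L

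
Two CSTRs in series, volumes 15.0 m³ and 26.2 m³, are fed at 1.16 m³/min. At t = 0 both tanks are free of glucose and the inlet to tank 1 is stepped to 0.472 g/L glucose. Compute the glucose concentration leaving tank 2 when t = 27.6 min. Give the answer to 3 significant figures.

Species balance on tank i: dCᵢ/dt = (Cᵢ₋₁ − Cᵢ)/τᵢ with τᵢ = Vᵢ/Q.
τ₁ = 15.0/1.16 = 12.931 min; τ₂ = 26.2/1.16 = 22.586 min.
Solving the cascade with C₁(0)=C₂(0)=0 gives C₂(t) = C_in[1 − (τ₁ e^(−t/τ₁) − τ₂ e^(−t/τ₂))/(τ₁ − τ₂)].
At t = 27.6: e^(−t/τ₁) = 0.11832, e^(−t/τ₂) = 0.29464.
C₂ = 0.472·[1 − (12.931·0.11832 − 22.586·0.29464)/(-9.6552)] = 0.472·0.46920 = 0.22146 g/L.

0.221 g/L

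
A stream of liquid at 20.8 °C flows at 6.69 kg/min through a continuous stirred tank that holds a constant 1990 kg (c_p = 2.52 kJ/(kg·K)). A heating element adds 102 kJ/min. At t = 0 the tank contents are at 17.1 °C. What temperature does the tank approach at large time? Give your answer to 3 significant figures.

26.9 °C

Heat balance on the well-mixed liquid: M c_p dT/dt = ṁ c_p (T_in − T) + 102.
At steady state dT/dt = 0 ⇒ T_ss = T_in + Q̇/(ṁ c_p) = 20.8 + 102/(6.69·2.52) = 26.850 °C.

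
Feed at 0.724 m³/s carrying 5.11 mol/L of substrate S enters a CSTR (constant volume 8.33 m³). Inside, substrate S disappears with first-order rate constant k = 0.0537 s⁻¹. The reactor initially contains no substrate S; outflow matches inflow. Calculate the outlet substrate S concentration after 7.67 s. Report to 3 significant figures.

V dC/dt = Q(C_in − C) − k V C.
This is linear with rate a = Q/V + k = 0.14061 s⁻¹.
C_ss = Q C_in/(Q + kV) = 3.1585 mol/L; C(t) = C_ss + (C₀ − C_ss) e^(−a t).
C(7.67) = 3.1585 + (-3.1585)·e^(−0.14061·7.67) = 3.1585 + (-3.1585)·0.34010 = 2.0843 mol/L.

2.08 mol/L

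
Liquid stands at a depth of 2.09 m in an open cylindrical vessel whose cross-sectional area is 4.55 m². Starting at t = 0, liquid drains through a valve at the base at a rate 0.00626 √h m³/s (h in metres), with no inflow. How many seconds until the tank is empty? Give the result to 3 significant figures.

A dh/dt = −Q_out = −0.00626 √h.
This is separable: 2 d(√h)/dt = −0.00626/A, so √h = √h₀ − (0.00626/(2A)) t.
Set h = 0: 2√h₀ = (0.00626/A) t_empty ⇒ t_empty = 2A√h₀/0.00626.
t_empty = 2·4.55·√2.09/0.00626 = 9.1000·1.4457/0.00626 = 2101.6 s.

2100 s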